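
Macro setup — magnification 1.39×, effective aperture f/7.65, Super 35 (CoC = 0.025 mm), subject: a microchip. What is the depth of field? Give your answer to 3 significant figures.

0.198 mm

At magnification m, DoF ≈ 2·N_eff·c/m² = 2 × 7.65 × 0.025 / 1.39² = 0.3825 / 1.932 ≈ 0.198 mm.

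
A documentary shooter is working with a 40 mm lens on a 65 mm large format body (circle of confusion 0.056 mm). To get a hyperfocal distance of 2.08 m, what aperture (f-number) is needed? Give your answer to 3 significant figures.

Rearrange H = f²/(N·c) + f for N: N = f² / ((H − f)·c).
N = 40² / ((2080 − 40) × 0.056) = 1600 / 114.2 ≈ 14.

f/14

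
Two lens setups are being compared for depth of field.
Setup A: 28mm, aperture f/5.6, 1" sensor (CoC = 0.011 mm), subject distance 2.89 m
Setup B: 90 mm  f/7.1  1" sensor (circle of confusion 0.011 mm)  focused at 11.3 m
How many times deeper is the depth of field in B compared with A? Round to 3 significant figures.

Setup A: H = 28²/(5.6×0.011) + 28 ≈ 12755.3 mm; DoF = Df − Dn = 3728.4 − 2359.4 ≈ 1369.0 mm.
Setup B: H = 90²/(7.1×0.011) + 90 ≈ 103803.2 mm; DoF = Df − Dn = 12669.4 − 10197.8 ≈ 2471.6 mm.
Ratio = 2471.6 / 1369.0 ≈ 1.81.

1.81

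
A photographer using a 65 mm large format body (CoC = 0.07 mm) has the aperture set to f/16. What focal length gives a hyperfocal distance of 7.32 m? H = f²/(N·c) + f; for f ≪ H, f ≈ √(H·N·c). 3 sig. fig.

90.0 mm

From H = f²/(N·c) + f, with f ≪ H: f ≈ √(H·N·c) = √(7320 × 16 × 0.07) = √8198.4 ≈ 90.55 mm.
Exact: f² + N·c·f − N·c·H = 0 ⇒ f = (−N·c + √((N·c)² + 4·N·c·H))/2 = (−1.12 + √32795)/2 ≈ 89.987 mm ≈ 90.0 mm.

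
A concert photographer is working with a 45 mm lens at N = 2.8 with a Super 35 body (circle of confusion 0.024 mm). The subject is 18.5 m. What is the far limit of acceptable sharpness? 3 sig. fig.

47.7 m

Hyperfocal distance H = f²/(N·c) + f = 45²/(2.8 × 0.024) + 45 = 2025/0.0672 + 45 ≈ 30178.9 mm ≈ 30.18 m.
Far limit Df = s·(H − f)/(H − s) = 18500 × (30178.9 − 45) / (30178.9 − 18500) = 18500 × 30133.9 / 11678.9 ≈ 47734 mm ≈ 47.7 m.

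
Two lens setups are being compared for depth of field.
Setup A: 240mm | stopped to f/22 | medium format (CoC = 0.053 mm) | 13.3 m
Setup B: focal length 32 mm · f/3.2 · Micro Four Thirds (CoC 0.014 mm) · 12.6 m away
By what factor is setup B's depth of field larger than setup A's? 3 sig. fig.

2.63

Setup A: H = 240²/(22×0.053) + 240 ≈ 49639.7 mm; DoF = Df − Dn = 18079.8 − 10519.0 ≈ 7560.8 mm.
Setup B: H = 32²/(3.2×0.014) + 32 ≈ 22889.1 mm; DoF = Df − Dn = 27991 − 8130 ≈ 19861 mm.
Ratio = 19861 / 7560.8 ≈ 2.63.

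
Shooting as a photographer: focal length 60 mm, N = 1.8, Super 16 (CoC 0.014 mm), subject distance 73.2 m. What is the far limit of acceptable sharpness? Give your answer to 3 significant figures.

150 m

Hyperfocal distance H = f²/(N·c) + f = 60²/(1.8 × 0.014) + 60 = 3600/0.0252 + 60 ≈ 142917.1 mm ≈ 142.9 m.
Far limit Df = s·(H − f)/(H − s) = 73200 × (142917.1 − 60) / (142917.1 − 73200) = 73200 × 142857.1 / 69717.1 ≈ 149994 mm ≈ 150 m.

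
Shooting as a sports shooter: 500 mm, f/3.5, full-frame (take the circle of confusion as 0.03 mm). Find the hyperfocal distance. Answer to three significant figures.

Hyperfocal distance H = f²/(N·c) + f = 500²/(3.5 × 0.03) + 500 = 250000/0.105 + 500 ≈ 2381452.4 mm ≈ 2380 m.

2380 m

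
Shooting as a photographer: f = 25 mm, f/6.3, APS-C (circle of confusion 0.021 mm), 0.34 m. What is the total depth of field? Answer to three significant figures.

45.5 mm

Hyperfocal distance H = f²/(N·c) + f = 25²/(6.3 × 0.021) + 25 = 625/0.1323 + 25 ≈ 4749.1 mm ≈ 4.749 m.
Near limit Dn = s·(H − f)/(H + s − 2f) = 340 × (4749.1 − 25) / (4749.1 + 340 − 2 × 25) = 340 × 4724.1 / 5039.1 ≈ 318.746 mm.
Far limit Df = s·(H − f)/(H − s) = 340 × (4749.1 − 25) / (4749.1 − 340) = 340 × 4724.1 / 4409.1 ≈ 364.291 mm.
Depth of field = Df − Dn = 364.291 − 318.746 ≈ 45.545 mm.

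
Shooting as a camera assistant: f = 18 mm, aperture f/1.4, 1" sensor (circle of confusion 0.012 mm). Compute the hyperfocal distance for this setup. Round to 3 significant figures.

Hyperfocal distance H = f²/(N·c) + f = 18²/(1.4 × 0.012) + 18 = 324/0.0168 + 18 ≈ 19303.7 mm ≈ 19.3 m.

19.3 m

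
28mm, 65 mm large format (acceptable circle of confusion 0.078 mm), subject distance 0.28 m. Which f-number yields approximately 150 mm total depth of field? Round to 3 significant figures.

f/10

Write h = H − f = f²/(N·c). The thin-lens limits are Dn = s·h/(h + (s−f)) and Df = s·h/(h − (s−f)), so DoF = Df − Dn = 2·s·(s−f)·h / (h² − (s−f)²).
That is a quadratic in h: DoF·h² − 2·s·(s−f)·h − DoF·(s−f)² = 0 ⇒ h = (s−f)·(s + √(s² + DoF²)) / DoF = 252 × (280 + √(280² + 150²)) / 150 = 252 × (280 + 317.648) / 150 ≈ 1004.0 mm.
Then N = f²/(c·h) = 28² / (0.078 × 1004.0) = 784 / 78.316 ≈ 10.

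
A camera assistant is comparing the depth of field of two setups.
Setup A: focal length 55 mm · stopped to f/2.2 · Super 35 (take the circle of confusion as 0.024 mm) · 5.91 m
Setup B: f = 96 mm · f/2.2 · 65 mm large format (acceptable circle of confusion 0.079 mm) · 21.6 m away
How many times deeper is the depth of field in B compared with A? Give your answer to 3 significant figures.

Setup A: H = 55²/(2.2×0.024) + 55 ≈ 57346.7 mm; DoF = Df − Dn = 6582.7 − 5362.0 ≈ 1220.7 mm.
Setup B: H = 96²/(2.2×0.079) + 96 ≈ 53122.5 mm; DoF = Df − Dn = 36335 − 15368 ≈ 20967 mm.
Ratio = 20967 / 1220.7 ≈ 17.2.

17.2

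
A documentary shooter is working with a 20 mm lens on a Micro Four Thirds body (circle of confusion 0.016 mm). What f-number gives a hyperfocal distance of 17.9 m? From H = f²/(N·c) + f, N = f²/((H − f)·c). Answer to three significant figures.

Rearrange H = f²/(N·c) + f for N: N = f² / ((H − f)·c).
N = 20² / ((17900 − 20) × 0.016) = 400 / 286.1 ≈ 1.40.

f/1.40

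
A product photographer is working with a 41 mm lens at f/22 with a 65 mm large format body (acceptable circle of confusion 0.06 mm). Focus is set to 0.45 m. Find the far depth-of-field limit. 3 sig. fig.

Hyperfocal distance H = f²/(N·c) + f = 41²/(22 × 0.06) + 41 = 1681/1.32 + 41 ≈ 1314.5 mm ≈ 1.314 m.
Far limit Df = s·(H − f)/(H − s) = 450 × (1314.5 − 41) / (1314.5 − 450) = 450 × 1273.5 / 864.5 ≈ 662.90 mm ≈ 0.663 m.

0.663 m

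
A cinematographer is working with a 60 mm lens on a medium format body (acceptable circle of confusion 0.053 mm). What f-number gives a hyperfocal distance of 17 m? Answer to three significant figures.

f/4.01

Rearrange H = f²/(N·c) + f for N: N = f² / ((H − f)·c).
N = 60² / ((17000 − 60) × 0.053) = 3600 / 897.8 ≈ 4.01.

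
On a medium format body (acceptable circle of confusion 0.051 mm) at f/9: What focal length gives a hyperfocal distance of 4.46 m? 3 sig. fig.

45.0 mm

From H = f²/(N·c) + f, with f ≪ H: f ≈ √(H·N·c) = √(4460 × 9 × 0.051) = √2047.1 ≈ 45.25 mm.
Exact: f² + N·c·f − N·c·H = 0 ⇒ f = (−N·c + √((N·c)² + 4·N·c·H))/2 = (−0.459 + √8188.8)/2 ≈ 45.016 mm ≈ 45.0 mm.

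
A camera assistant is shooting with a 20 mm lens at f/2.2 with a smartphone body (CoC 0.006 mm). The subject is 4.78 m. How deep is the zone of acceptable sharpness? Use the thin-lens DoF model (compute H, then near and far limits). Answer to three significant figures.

Hyperfocal distance H = f²/(N·c) + f = 20²/(2.2 × 0.006) + 20 = 400/0.0132 + 20 ≈ 30323.0 mm ≈ 30.32 m.
Near limit Dn = s·(H − f)/(H + s − 2f) = 4780 × (30323.0 − 20) / (30323.0 + 4780 − 2 × 20) = 4780 × 30303.0 / 35063.0 ≈ 4131.1 mm.
Far limit Df = s·(H − f)/(H − s) = 4780 × (30323.0 − 20) / (30323.0 − 4780) = 4780 × 30303.0 / 25543.0 ≈ 5670.8 mm.
Depth of field = Df − Dn = 5670.8 − 4131.1 ≈ 1539.7 mm ≈ 1.54 m.

1.54 m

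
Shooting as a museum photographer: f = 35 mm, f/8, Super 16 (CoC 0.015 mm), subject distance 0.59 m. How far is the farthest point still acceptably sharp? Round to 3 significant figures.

0.624 m

Hyperfocal distance H = f²/(N·c) + f = 35²/(8 × 0.015) + 35 = 1225/0.12 + 35 ≈ 10243.3 mm ≈ 10.24 m.
Far limit Df = s·(H − f)/(H − s) = 590 × (10243.3 − 35) / (10243.3 − 590) = 590 × 10208.3 / 9653.3 ≈ 623.92 mm ≈ 0.624 m.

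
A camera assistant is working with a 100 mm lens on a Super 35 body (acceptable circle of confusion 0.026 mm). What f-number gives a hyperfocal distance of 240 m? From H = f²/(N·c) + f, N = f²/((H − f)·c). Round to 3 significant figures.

Rearrange H = f²/(N·c) + f for N: N = f² / ((H − f)·c).
N = 100² / ((240000 − 100) × 0.026) = 10000 / 6237 ≈ 1.60.

f/1.60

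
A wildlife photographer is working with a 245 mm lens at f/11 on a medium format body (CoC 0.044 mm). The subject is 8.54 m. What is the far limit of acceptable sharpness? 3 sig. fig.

Hyperfocal distance H = f²/(N·c) + f = 245²/(11 × 0.044) + 245 = 60025/0.484 + 245 ≈ 124263.6 mm ≈ 124.3 m.
Far limit Df = s·(H − f)/(H − s) = 8540 × (124263.6 − 245) / (124263.6 − 8540) = 8540 × 124018.6 / 115723.6 ≈ 9152.1 mm ≈ 9.15 m.

9.15 m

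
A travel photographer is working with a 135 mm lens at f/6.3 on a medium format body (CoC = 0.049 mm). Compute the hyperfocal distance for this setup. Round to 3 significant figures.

Hyperfocal distance H = f²/(N·c) + f = 135²/(6.3 × 0.049) + 135 = 18225/0.3087 + 135 ≈ 59172.9 mm ≈ 59.2 m.

59.2 m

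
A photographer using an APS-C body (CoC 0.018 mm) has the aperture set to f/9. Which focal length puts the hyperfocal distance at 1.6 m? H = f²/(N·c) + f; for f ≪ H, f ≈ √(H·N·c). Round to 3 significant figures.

16.0 mm

From H = f²/(N·c) + f, with f ≪ H: f ≈ √(H·N·c) = √(1600 × 9 × 0.018) = √259.20 ≈ 16.10 mm.
Exact: f² + N·c·f − N·c·H = 0 ⇒ f = (−N·c + √((N·c)² + 4·N·c·H))/2 = (−0.162 + √1036.8)/2 ≈ 16.019 mm ≈ 16.0 mm.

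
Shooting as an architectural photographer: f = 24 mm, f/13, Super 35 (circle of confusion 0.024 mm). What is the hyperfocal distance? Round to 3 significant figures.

Hyperfocal distance H = f²/(N·c) + f = 24²/(13 × 0.024) + 24 = 576/0.312 + 24 ≈ 1870.2 mm ≈ 1.87 m.

1.87 m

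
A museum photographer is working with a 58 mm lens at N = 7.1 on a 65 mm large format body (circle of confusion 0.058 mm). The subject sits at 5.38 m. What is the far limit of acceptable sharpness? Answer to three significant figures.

Hyperfocal distance H = f²/(N·c) + f = 58²/(7.1 × 0.058) + 58 = 3364/0.4118 + 58 ≈ 8227.0 mm ≈ 8.227 m.
Far limit Df = s·(H − f)/(H − s) = 5380 × (8227.0 − 58) / (8227.0 − 5380) = 5380 × 8169.0 / 2847.0 ≈ 15437 mm ≈ 15.4 m.

15.4 m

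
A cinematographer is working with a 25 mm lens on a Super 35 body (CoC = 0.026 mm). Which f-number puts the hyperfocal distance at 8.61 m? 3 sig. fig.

f/2.80

Rearrange H = f²/(N·c) + f for N: N = f² / ((H − f)·c).
N = 25² / ((8610 − 25) × 0.026) = 625 / 223.2 ≈ 2.80.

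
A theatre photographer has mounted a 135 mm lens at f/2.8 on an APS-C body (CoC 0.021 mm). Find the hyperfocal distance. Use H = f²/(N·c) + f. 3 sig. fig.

310 m

Hyperfocal distance H = f²/(N·c) + f = 135²/(2.8 × 0.021) + 135 = 18225/0.0588 + 135 ≈ 310084.0 mm ≈ 310 m.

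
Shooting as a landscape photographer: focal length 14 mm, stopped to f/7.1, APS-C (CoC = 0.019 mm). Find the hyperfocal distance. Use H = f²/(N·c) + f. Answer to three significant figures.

1.47 m

Hyperfocal distance H = f²/(N·c) + f = 14²/(7.1 × 0.019) + 14 = 196/0.1349 + 14 ≈ 1466.9 mm ≈ 1.47 m.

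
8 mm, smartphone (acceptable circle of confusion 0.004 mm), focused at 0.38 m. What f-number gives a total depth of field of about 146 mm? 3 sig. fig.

f/7.98

Write h = H − f = f²/(N·c). The thin-lens limits are Dn = s·h/(h + (s−f)) and Df = s·h/(h − (s−f)), so DoF = Df − Dn = 2·s·(s−f)·h / (h² − (s−f)²).
That is a quadratic in h: DoF·h² − 2·s·(s−f)·h − DoF·(s−f)² = 0 ⇒ h = (s−f)·(s + √(s² + DoF²)) / DoF = 372 × (380 + √(380² + 146²)) / 146 = 372 × (380 + 407.082) / 146 ≈ 2005.4 mm.
Then N = f²/(c·h) = 8² / (0.004 × 2005.4) = 64 / 8.0218 ≈ 7.98.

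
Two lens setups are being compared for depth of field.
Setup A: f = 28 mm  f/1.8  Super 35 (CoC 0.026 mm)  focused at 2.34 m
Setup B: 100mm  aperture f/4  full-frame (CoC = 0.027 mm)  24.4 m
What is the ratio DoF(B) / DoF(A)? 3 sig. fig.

20.9

Setup A: H = 28²/(1.8×0.026) + 28 ≈ 16780.1 mm; DoF = Df − Dn = 2714.66 − 2056.22 ≈ 658.44 mm.
Setup B: H = 100²/(4×0.027) + 100 ≈ 92692.6 mm; DoF = Df − Dn = 33082 − 19328 ≈ 13754 mm.
Ratio = 13754 / 658.44 ≈ 20.9.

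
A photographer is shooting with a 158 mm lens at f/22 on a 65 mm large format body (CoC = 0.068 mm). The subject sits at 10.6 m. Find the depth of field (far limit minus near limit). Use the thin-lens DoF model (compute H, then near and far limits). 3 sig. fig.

21.8 m

Hyperfocal distance H = f²/(N·c) + f = 158²/(22 × 0.068) + 158 = 24964/1.496 + 158 ≈ 16845.2 mm ≈ 16.85 m.
Near limit Dn = s·(H − f)/(H + s − 2f) = 10600 × (16845.2 − 158) / (16845.2 + 10600 − 2 × 158) = 10600 × 16687.2 / 27129.2 ≈ 6520 mm.
Far limit Df = s·(H − f)/(H − s) = 10600 × (16845.2 − 158) / (16845.2 − 10600) = 10600 × 16687.2 / 6245.2 ≈ 28323 mm.
Depth of field = Df − Dn = 28323 − 6520 ≈ 21803 mm ≈ 21.8 m.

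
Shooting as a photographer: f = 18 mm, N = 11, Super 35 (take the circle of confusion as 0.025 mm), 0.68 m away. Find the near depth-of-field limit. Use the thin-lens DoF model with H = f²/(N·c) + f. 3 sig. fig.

Hyperfocal distance H = f²/(N·c) + f = 18²/(11 × 0.025) + 18 = 324/0.275 + 18 ≈ 1196.2 mm ≈ 1.196 m.
Near limit Dn = s·(H − f)/(H + s − 2f) = 680 × (1196.2 − 18) / (1196.2 + 680 − 2 × 18) = 680 × 1178.2 / 1840.2 ≈ 435.37 mm.

435 mm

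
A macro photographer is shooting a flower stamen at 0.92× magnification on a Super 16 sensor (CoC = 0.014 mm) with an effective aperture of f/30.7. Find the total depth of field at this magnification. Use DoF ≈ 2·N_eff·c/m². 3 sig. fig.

At magnification m, DoF ≈ 2·N_eff·c/m² = 2 × 30.7 × 0.014 / 0.92² = 0.8596 / 0.8464 ≈ 1.02 mm.

1.02 mm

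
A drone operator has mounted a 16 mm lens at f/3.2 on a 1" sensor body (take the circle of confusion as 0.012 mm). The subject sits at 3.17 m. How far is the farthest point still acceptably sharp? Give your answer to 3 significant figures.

Hyperfocal distance H = f²/(N·c) + f = 16²/(3.2 × 0.012) + 16 = 256/0.0384 + 16 ≈ 6682.7 mm ≈ 6.683 m.
Far limit Df = s·(H − f)/(H − s) = 3170 × (6682.7 − 16) / (6682.7 − 3170) = 3170 × 6666.7 / 3512.7 ≈ 6016.3 mm ≈ 6.02 m.

6.02 m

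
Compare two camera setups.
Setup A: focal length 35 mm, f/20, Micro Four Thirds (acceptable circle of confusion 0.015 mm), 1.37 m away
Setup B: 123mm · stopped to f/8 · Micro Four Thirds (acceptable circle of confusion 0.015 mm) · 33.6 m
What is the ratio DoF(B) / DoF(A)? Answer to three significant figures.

Setup A: H = 35²/(20×0.015) + 35 ≈ 4118.3 mm; DoF = Df − Dn = 2035.5 − 1032.5 ≈ 1003.0 mm.
Setup B: H = 123²/(8×0.015) + 123 ≈ 126198.0 mm; DoF = Df − Dn = 45747 − 26550 ≈ 19197 mm.
Ratio = 19197 / 1003.0 ≈ 19.1.

19.1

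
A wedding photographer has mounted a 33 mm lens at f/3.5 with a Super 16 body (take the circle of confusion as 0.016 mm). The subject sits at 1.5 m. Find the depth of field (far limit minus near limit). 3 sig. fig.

Hyperfocal distance H = f²/(N·c) + f = 33²/(3.5 × 0.016) + 33 = 1089/0.056 + 33 ≈ 19479.4 mm ≈ 19.48 m.
Near limit Dn = s·(H − f)/(H + s − 2f) = 1500 × (19479.4 − 33) / (19479.4 + 1500 − 2 × 33) = 1500 × 19446.4 / 20913.4 ≈ 1394.78 mm.
Far limit Df = s·(H − f)/(H − s) = 1500 × (19479.4 − 33) / (19479.4 − 1500) = 1500 × 19446.4 / 17979.4 ≈ 1622.39 mm.
Depth of field = Df − Dn = 1622.39 − 1394.78 ≈ 227.61 mm.

228 mm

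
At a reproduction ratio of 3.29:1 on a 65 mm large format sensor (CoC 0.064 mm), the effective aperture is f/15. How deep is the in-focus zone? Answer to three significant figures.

At magnification m, DoF ≈ 2·N_eff·c/m² = 2 × 15 × 0.064 / 3.29² = 1.92 / 10.82 ≈ 0.177 mm.

0.177 mm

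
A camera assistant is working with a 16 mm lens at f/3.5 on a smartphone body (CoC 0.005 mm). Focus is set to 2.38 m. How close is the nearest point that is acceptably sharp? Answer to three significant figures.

2.05 m

Hyperfocal distance H = f²/(N·c) + f = 16²/(3.5 × 0.005) + 16 = 256/0.0175 + 16 ≈ 14644.6 mm ≈ 14.64 m.
Near limit Dn = s·(H − f)/(H + s − 2f) = 2380 × (14644.6 − 16) / (14644.6 + 2380 − 2 × 16) = 2380 × 14628.6 / 16992.6 ≈ 2048.9 mm ≈ 2.05 m.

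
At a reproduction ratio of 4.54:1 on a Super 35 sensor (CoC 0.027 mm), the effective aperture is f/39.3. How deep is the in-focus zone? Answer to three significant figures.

At magnification m, DoF ≈ 2·N_eff·c/m² = 2 × 39.3 × 0.027 / 4.54² = 2.122 / 20.61 ≈ 0.103 mm.

0.103 mm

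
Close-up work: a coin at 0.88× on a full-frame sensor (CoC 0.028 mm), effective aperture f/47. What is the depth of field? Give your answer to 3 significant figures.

At magnification m, DoF ≈ 2·N_eff·c/m² = 2 × 47 × 0.028 / 0.88² = 2.632 / 0.7744 ≈ 3.4 mm.

3.40 mm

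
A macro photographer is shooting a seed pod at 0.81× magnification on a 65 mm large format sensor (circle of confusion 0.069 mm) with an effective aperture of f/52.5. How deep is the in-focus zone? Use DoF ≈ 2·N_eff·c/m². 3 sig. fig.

11.0 mm

At magnification m, DoF ≈ 2·N_eff·c/m² = 2 × 52.5 × 0.069 / 0.81² = 7.245 / 0.6561 ≈ 11 mm.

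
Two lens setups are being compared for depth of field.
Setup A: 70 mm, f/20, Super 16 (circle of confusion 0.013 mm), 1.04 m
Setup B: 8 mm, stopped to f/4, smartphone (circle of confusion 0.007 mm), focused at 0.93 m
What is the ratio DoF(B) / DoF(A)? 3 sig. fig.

8.35

Setup A: H = 70²/(20×0.013) + 70 ≈ 18916.2 mm; DoF = Df − Dn = 1096.43 − 989.09 ≈ 107.34 mm.
Setup B: H = 8²/(4×0.007) + 8 ≈ 2293.7 mm; DoF = Df − Dn = 1558.77 − 662.69 ≈ 896.08 mm.
Ratio = 896.08 / 107.34 ≈ 8.35.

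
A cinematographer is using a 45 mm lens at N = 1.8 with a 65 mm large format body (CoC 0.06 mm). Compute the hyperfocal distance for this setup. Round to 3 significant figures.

Hyperfocal distance H = f²/(N·c) + f = 45²/(1.8 × 0.06) + 45 = 2025/0.108 + 45 ≈ 18795.0 mm ≈ 18.8 m.

18.8 m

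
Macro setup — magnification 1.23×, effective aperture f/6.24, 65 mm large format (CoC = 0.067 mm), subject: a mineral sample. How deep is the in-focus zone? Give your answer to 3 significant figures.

At magnification m, DoF ≈ 2·N_eff·c/m² = 2 × 6.24 × 0.067 / 1.23² = 0.8362 / 1.513 ≈ 0.553 mm.

0.553 mm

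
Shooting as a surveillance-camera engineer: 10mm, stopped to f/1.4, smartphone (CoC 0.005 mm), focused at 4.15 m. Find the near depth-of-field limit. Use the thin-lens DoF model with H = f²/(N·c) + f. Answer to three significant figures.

3.22 m

Hyperfocal distance H = f²/(N·c) + f = 10²/(1.4 × 0.005) + 10 = 100/0.007 + 10 ≈ 14295.7 mm ≈ 14.30 m.
Near limit Dn = s·(H − f)/(H + s − 2f) = 4150 × (14295.7 − 10) / (14295.7 + 4150 − 2 × 10) = 4150 × 14285.7 / 18425.7 ≈ 3217.6 mm ≈ 3.22 m.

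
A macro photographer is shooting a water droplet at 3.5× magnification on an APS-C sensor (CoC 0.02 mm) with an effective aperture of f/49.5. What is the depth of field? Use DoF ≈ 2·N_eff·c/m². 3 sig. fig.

0.162 mm

At magnification m, DoF ≈ 2·N_eff·c/m² = 2 × 49.5 × 0.02 / 3.5² = 1.98 / 12.25 ≈ 0.162 mm.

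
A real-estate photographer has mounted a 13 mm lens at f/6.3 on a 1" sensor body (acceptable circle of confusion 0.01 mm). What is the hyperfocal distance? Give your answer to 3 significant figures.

Hyperfocal distance H = f²/(N·c) + f = 13²/(6.3 × 0.01) + 13 = 169/0.063 + 13 ≈ 2695.5 mm ≈ 2.70 m.

2.70 m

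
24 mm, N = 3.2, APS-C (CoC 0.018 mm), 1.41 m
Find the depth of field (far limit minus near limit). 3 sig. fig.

399 mm

Hyperfocal distance H = f²/(N·c) + f = 24²/(3.2 × 0.018) + 24 = 576/0.0576 + 24 ≈ 10024.0 mm ≈ 10.02 m.
Near limit Dn = s·(H − f)/(H + s − 2f) = 1410 × (10024.0 − 24) / (10024.0 + 1410 − 2 × 24) = 1410 × 10000.0 / 11386.0 ≈ 1238.36 mm.
Far limit Df = s·(H − f)/(H − s) = 1410 × (10024.0 − 24) / (10024.0 − 1410) = 1410 × 10000.0 / 8614.0 ≈ 1636.87 mm.
Depth of field = Df − Dn = 1636.87 − 1238.36 ≈ 398.51 mm.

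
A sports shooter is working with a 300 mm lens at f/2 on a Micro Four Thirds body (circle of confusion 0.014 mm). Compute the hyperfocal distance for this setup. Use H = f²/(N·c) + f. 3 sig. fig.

Hyperfocal distance H = f²/(N·c) + f = 300²/(2 × 0.014) + 300 = 90000/0.028 + 300 ≈ 3214585.7 mm ≈ 3210 m.

3210 m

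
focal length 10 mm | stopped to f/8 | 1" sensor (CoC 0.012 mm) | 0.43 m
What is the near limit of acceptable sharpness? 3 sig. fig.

306 mm

Hyperfocal distance H = f²/(N·c) + f = 10²/(8 × 0.012) + 10 = 100/0.096 + 10 ≈ 1051.7 mm ≈ 1.052 m.
Near limit Dn = s·(H − f)/(H + s − 2f) = 430 × (1051.7 − 10) / (1051.7 + 430 − 2 × 10) = 430 × 1041.7 / 1461.7 ≈ 306.44 mm.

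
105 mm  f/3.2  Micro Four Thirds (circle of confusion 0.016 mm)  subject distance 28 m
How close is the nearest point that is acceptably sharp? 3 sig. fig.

Hyperfocal distance H = f²/(N·c) + f = 105²/(3.2 × 0.016) + 105 = 11025/0.0512 + 105 ≈ 215437.0 mm ≈ 215.4 m.
Near limit Dn = s·(H − f)/(H + s − 2f) = 28000 × (215437.0 − 105) / (215437.0 + 28000 − 2 × 105) = 28000 × 215332.0 / 243227.0 ≈ 24789 mm ≈ 24.8 m.

24.8 m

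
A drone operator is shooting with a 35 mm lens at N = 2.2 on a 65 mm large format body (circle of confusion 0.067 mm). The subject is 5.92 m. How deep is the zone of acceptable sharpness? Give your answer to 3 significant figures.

Hyperfocal distance H = f²/(N·c) + f = 35²/(2.2 × 0.067) + 35 = 1225/0.1474 + 35 ≈ 8345.7 mm ≈ 8.346 m.
Near limit Dn = s·(H − f)/(H + s − 2f) = 5920 × (8345.7 − 35) / (8345.7 + 5920 − 2 × 35) = 5920 × 8310.7 / 14195.7 ≈ 3466 mm.
Far limit Df = s·(H − f)/(H − s) = 5920 × (8345.7 − 35) / (8345.7 − 5920) = 5920 × 8310.7 / 2425.7 ≈ 20282 mm.
Depth of field = Df − Dn = 20282 − 3466 ≈ 16816 mm ≈ 16.8 m.

16.8 m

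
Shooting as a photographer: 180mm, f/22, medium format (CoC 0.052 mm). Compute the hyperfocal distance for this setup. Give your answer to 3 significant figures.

28.5 m

Hyperfocal distance H = f²/(N·c) + f = 180²/(22 × 0.052) + 180 = 32400/1.144 + 180 ≈ 28501.7 mm ≈ 28.5 m.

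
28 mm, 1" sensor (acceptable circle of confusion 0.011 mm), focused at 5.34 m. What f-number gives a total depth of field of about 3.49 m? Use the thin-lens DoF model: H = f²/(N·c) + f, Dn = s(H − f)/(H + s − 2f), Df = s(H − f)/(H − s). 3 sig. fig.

f/4

Write h = H − f = f²/(N·c). The thin-lens limits are Dn = s·h/(h + (s−f)) and Df = s·h/(h − (s−f)), so DoF = Df − Dn = 2·s·(s−f)·h / (h² − (s−f)²).
That is a quadratic in h: DoF·h² − 2·s·(s−f)·h − DoF·(s−f)² = 0 ⇒ h = (s−f)·(s + √(s² + DoF²)) / DoF = 5312 × (5340 + √(5340² + 3490²)) / 3490 = 5312 × (5340 + 6379.32) / 3490 ≈ 17838 mm.
Then N = f²/(c·h) = 28² / (0.011 × 17838) = 784 / 196.21 ≈ 4.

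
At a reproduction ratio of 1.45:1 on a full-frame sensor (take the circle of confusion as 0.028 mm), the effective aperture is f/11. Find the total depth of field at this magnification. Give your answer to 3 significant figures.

At magnification m, DoF ≈ 2·N_eff·c/m² = 2 × 11 × 0.028 / 1.45² = 0.616 / 2.103 ≈ 0.293 mm.

0.293 mm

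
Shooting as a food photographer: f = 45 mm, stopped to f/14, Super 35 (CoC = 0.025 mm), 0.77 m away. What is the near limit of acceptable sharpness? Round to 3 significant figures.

Hyperfocal distance H = f²/(N·c) + f = 45²/(14 × 0.025) + 45 = 2025/0.35 + 45 ≈ 5830.7 mm ≈ 5.831 m.
Near limit Dn = s·(H − f)/(H + s − 2f) = 770 × (5830.7 − 45) / (5830.7 + 770 − 2 × 45) = 770 × 5785.7 / 6510.7 ≈ 684.26 mm ≈ 0.684 m.

0.684 m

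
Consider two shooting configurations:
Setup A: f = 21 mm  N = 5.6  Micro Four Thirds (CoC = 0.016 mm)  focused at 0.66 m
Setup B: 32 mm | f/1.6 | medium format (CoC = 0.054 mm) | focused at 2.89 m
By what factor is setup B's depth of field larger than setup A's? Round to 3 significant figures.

8.49

Setup A: H = 21²/(5.6×0.016) + 21 ≈ 4942.9 mm; DoF = Df − Dn = 758.47 − 584.16 ≈ 174.31 mm.
Setup B: H = 32²/(1.6×0.054) + 32 ≈ 11883.9 mm; DoF = Df − Dn = 3808.4 − 2328.5 ≈ 1479.9 mm.
Ratio = 1479.9 / 174.31 ≈ 8.49.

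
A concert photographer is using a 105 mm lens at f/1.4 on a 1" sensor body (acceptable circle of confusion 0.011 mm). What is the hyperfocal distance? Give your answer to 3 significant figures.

716 m

Hyperfocal distance H = f²/(N·c) + f = 105²/(1.4 × 0.011) + 105 = 11025/0.0154 + 105 ≈ 716014.1 mm ≈ 716 m.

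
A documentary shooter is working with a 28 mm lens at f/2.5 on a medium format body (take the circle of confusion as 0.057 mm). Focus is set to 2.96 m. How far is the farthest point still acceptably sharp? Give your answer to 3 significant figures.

6.34 m

Hyperfocal distance H = f²/(N·c) + f = 28²/(2.5 × 0.057) + 28 = 784/0.1425 + 28 ≈ 5529.8 mm ≈ 5.530 m.
Far limit Df = s·(H − f)/(H − s) = 2960 × (5529.8 − 28) / (5529.8 − 2960) = 2960 × 5501.8 / 2569.8 ≈ 6337.3 mm ≈ 6.34 m.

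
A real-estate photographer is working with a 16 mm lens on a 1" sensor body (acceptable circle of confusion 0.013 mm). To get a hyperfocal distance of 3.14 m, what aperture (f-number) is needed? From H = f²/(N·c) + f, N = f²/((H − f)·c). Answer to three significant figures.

f/6.30

Rearrange H = f²/(N·c) + f for N: N = f² / ((H − f)·c).
N = 16² / ((3140 − 16) × 0.013) = 256 / 40.61 ≈ 6.30.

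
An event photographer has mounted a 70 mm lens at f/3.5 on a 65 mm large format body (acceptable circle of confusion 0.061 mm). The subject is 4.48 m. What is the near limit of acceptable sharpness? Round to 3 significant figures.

3.76 m

Hyperfocal distance H = f²/(N·c) + f = 70²/(3.5 × 0.061) + 70 = 4900/0.2135 + 70 ≈ 23020.8 mm ≈ 23.02 m.
Near limit Dn = s·(H − f)/(H + s − 2f) = 4480 × (23020.8 − 70) / (23020.8 + 4480 − 2 × 70) = 4480 × 22950.8 / 27360.8 ≈ 3757.9 mm ≈ 3.76 m.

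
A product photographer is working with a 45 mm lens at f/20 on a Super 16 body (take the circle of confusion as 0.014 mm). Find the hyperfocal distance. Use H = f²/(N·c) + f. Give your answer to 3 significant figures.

Hyperfocal distance H = f²/(N·c) + f = 45²/(20 × 0.014) + 45 = 2025/0.28 + 45 ≈ 7277.1 mm ≈ 7.28 m.

7.28 m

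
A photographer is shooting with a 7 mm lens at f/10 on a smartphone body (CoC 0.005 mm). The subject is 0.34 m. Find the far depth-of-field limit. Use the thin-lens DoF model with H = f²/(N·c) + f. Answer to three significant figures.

Hyperfocal distance H = f²/(N·c) + f = 7²/(10 × 0.005) + 7 = 49/0.05 + 7 ≈ 987.0 mm ≈ 0.987 m.
Far limit Df = s·(H − f)/(H − s) = 340 × (987.0 − 7) / (987.0 − 340) = 340 × 980.0 / 647.0 ≈ 514.99 mm ≈ 0.515 m.

0.515 m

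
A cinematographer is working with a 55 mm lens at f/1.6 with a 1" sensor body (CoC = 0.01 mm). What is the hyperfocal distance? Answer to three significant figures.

189 m

Hyperfocal distance H = f²/(N·c) + f = 55²/(1.6 × 0.01) + 55 = 3025/0.016 + 55 ≈ 189117.5 mm ≈ 189 m.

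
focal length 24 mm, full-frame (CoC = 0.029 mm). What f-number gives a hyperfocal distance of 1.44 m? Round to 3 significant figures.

Rearrange H = f²/(N·c) + f for N: N = f² / ((H − f)·c).
N = 24² / ((1440 − 24) × 0.029) = 576 / 41.06 ≈ 14.

f/14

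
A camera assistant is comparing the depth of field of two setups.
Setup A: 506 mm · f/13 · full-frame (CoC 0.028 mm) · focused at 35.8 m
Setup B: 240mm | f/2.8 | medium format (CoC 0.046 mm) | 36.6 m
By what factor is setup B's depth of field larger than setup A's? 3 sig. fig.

Setup A: H = 506²/(13×0.028) + 506 ≈ 703901.6 mm; DoF = Df − Dn = 37691.2 − 34089.5 ≈ 3601.7 mm.
Setup B: H = 240²/(2.8×0.046) + 240 ≈ 447445.0 mm; DoF = Df − Dn = 39839.1 − 33848.0 ≈ 5991.1 mm.
Ratio = 5991.1 / 3601.7 ≈ 1.66.

1.66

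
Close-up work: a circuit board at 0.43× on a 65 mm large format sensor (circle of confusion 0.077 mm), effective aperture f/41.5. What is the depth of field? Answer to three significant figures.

34.6 mm

At magnification m, DoF ≈ 2·N_eff·c/m² = 2 × 41.5 × 0.077 / 0.43² = 6.391 / 0.1849 ≈ 34.6 mm.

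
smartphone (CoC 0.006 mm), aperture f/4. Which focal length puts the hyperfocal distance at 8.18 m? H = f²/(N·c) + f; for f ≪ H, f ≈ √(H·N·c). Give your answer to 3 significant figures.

14.0 mm

From H = f²/(N·c) + f, with f ≪ H: f ≈ √(H·N·c) = √(8180 × 4 × 0.006) = √196.32 ≈ 14.01 mm.
The +f correction barely moves this — solving exactly, f² + N·c·f − N·c·H = 0 ⇒ f = (−N·c + √((N·c)² + 4·N·c·H))/2 = (−0.024 + √785.28)/2 ≈ 13.999 mm, so f ≈ 14.0 mm.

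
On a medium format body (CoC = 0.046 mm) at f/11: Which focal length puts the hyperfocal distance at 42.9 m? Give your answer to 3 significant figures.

From H = f²/(N·c) + f, with f ≪ H: f ≈ √(H·N·c) = √(42900 × 11 × 0.046) = √21707 ≈ 147.3 mm.
The +f correction barely moves this — solving exactly, f² + N·c·f − N·c·H = 0 ⇒ f = (−N·c + √((N·c)² + 4·N·c·H))/2 = (−0.506 + √86830)/2 ≈ 147.08 mm, so f ≈ 147 mm.

147 mm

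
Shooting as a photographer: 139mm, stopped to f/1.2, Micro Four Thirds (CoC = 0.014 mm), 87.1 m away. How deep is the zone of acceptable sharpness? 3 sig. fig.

Hyperfocal distance H = f²/(N·c) + f = 139²/(1.2 × 0.014) + 139 = 19321/0.0168 + 139 ≈ 1150198.5 mm ≈ 1150 m.
Near limit Dn = s·(H − f)/(H + s − 2f) = 87100 × (1150198.5 − 139) / (1150198.5 + 87100 − 2 × 139) = 87100 × 1150059.5 / 1237020.5 ≈ 80977 mm.
Far limit Df = s·(H − f)/(H − s) = 87100 × (1150198.5 − 139) / (1150198.5 − 87100) = 87100 × 1150059.5 / 1063098.5 ≈ 94225 mm.
Depth of field = Df − Dn = 94225 − 80977 ≈ 13248 mm ≈ 13.2 m.

13.2 m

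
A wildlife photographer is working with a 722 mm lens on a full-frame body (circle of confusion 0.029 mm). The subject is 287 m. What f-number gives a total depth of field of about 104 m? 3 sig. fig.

Write h = H − f = f²/(N·c). The thin-lens limits are Dn = s·h/(h + (s−f)) and Df = s·h/(h − (s−f)), so DoF = Df − Dn = 2·s·(s−f)·h / (h² − (s−f)²).
That is a quadratic in h: DoF·h² − 2·s·(s−f)·h − DoF·(s−f)² = 0 ⇒ h = (s−f)·(s + √(s² + DoF²)) / DoF = 286278 × (287000 + √(287000² + 104000²)) / 104000 = 286278 × (287000 + 305262) / 104000 ≈ 1630304 mm.
Then N = f²/(c·h) = 722² / (0.029 × 1630304) = 521284 / 47279 ≈ 11.

f/11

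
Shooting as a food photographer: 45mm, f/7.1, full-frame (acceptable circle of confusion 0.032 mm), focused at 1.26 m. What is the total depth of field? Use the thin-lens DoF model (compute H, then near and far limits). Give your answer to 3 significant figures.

Hyperfocal distance H = f²/(N·c) + f = 45²/(7.1 × 0.032) + 45 = 2025/0.2272 + 45 ≈ 8957.9 mm ≈ 8.958 m.
Near limit Dn = s·(H − f)/(H + s − 2f) = 1260 × (8957.9 − 45) / (8957.9 + 1260 − 2 × 45) = 1260 × 8912.9 / 10127.9 ≈ 1108.84 mm.
Far limit Df = s·(H − f)/(H − s) = 1260 × (8957.9 − 45) / (8957.9 − 1260) = 1260 × 8912.9 / 7697.9 ≈ 1458.87 mm.
Depth of field = Df − Dn = 1458.87 − 1108.84 ≈ 350.03 mm.

350 mm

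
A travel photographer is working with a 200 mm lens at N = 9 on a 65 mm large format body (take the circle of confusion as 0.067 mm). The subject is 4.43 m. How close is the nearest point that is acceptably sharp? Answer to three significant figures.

Hyperfocal distance H = f²/(N·c) + f = 200²/(9 × 0.067) + 200 = 40000/0.603 + 200 ≈ 66535.0 mm ≈ 66.53 m.
Near limit Dn = s·(H − f)/(H + s − 2f) = 4430 × (66535.0 − 200) / (66535.0 + 4430 − 2 × 200) = 4430 × 66335.0 / 70565.0 ≈ 4164.4 mm ≈ 4.16 m.

4.16 m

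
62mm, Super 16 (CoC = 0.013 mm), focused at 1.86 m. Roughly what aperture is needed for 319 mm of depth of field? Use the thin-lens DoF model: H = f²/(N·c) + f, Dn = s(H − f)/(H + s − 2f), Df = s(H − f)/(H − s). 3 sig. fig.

Write h = H − f = f²/(N·c). The thin-lens limits are Dn = s·h/(h + (s−f)) and Df = s·h/(h − (s−f)), so DoF = Df − Dn = 2·s·(s−f)·h / (h² − (s−f)²).
That is a quadratic in h: DoF·h² − 2·s·(s−f)·h − DoF·(s−f)² = 0 ⇒ h = (s−f)·(s + √(s² + DoF²)) / DoF = 1798 × (1860 + √(1860² + 319²)) / 319 = 1798 × (1860 + 1887.16) / 319 ≈ 21120 mm.
Then N = f²/(c·h) = 62² / (0.013 × 21120) = 3844 / 274.56 ≈ 14.

f/14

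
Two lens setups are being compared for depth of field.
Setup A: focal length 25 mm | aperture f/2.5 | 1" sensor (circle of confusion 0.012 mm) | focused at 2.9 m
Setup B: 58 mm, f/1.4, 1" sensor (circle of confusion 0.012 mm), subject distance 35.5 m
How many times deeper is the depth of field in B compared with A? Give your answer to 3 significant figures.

Setup A: H = 25²/(2.5×0.012) + 25 ≈ 20858.3 mm; DoF = Df − Dn = 3364.27 − 2548.33 ≈ 815.94 mm.
Setup B: H = 58²/(1.4×0.012) + 58 ≈ 200296.1 mm; DoF = Df − Dn = 43135 − 30161 ≈ 12974 mm.
Ratio = 12974 / 815.94 ≈ 15.9.

15.9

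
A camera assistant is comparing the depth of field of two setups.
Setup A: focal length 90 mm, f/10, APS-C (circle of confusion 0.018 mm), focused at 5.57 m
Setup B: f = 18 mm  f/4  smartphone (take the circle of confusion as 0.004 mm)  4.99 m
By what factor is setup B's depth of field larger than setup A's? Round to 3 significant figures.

1.89

Setup A: H = 90²/(10×0.018) + 90 ≈ 45090.0 mm; DoF = Df − Dn = 6342.4 − 4965.3 ≈ 1377.1 mm.
Setup B: H = 18²/(4×0.004) + 18 ≈ 20268.0 mm; DoF = Df − Dn = 6613.9 − 4006.3 ≈ 2607.6 mm.
Ratio = 2607.6 / 1377.1 ≈ 1.89.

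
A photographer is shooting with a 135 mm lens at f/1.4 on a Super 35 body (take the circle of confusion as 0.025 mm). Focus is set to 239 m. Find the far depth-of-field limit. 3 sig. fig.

442 m

Hyperfocal distance H = f²/(N·c) + f = 135²/(1.4 × 0.025) + 135 = 18225/0.035 + 135 ≈ 520849.3 mm ≈ 520.8 m.
Far limit Df = s·(H − f)/(H − s) = 239000 × (520849.3 − 135) / (520849.3 − 239000) = 239000 × 520714.3 / 281849.3 ≈ 441551 mm ≈ 442 m.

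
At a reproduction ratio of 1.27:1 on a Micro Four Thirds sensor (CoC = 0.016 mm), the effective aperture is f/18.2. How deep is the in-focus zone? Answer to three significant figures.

At magnification m, DoF ≈ 2·N_eff·c/m² = 2 × 18.2 × 0.016 / 1.27² = 0.5824 / 1.613 ≈ 0.361 mm.

0.361 mm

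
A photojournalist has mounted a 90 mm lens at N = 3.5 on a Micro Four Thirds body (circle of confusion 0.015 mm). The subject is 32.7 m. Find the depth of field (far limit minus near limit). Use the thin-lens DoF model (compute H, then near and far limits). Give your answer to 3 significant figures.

Hyperfocal distance H = f²/(N·c) + f = 90²/(3.5 × 0.015) + 90 = 8100/0.0525 + 90 ≈ 154375.7 mm ≈ 154.4 m.
Near limit Dn = s·(H − f)/(H + s − 2f) = 32700 × (154375.7 − 90) / (154375.7 + 32700 − 2 × 90) = 32700 × 154285.7 / 186895.7 ≈ 26994 mm.
Far limit Df = s·(H − f)/(H − s) = 32700 × (154375.7 − 90) / (154375.7 − 32700) = 32700 × 154285.7 / 121675.7 ≈ 41464 mm.
Depth of field = Df − Dn = 41464 − 26994 ≈ 14470 mm ≈ 14.5 m.

14.5 m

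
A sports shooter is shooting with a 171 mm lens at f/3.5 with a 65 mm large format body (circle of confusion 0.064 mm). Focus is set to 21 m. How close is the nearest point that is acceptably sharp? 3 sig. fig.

18.1 m

Hyperfocal distance H = f²/(N·c) + f = 171²/(3.5 × 0.064) + 171 = 29241/0.224 + 171 ≈ 130711.2 mm ≈ 130.7 m.
Near limit Dn = s·(H − f)/(H + s − 2f) = 21000 × (130711.2 − 171) / (130711.2 + 21000 − 2 × 171) = 21000 × 130540.2 / 151369.2 ≈ 18110 mm ≈ 18.1 m.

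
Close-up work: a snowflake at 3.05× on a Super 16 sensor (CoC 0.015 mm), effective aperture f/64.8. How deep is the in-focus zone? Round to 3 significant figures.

0.209 mm

At magnification m, DoF ≈ 2·N_eff·c/m² = 2 × 64.8 × 0.015 / 3.05² = 1.944 / 9.302 ≈ 0.209 mm.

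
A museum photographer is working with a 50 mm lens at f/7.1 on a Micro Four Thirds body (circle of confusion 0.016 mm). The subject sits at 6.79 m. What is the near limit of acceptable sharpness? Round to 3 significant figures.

5.20 m

Hyperfocal distance H = f²/(N·c) + f = 50²/(7.1 × 0.016) + 50 = 2500/0.1136 + 50 ≈ 22057.0 mm ≈ 22.06 m.
Near limit Dn = s·(H − f)/(H + s − 2f) = 6790 × (22057.0 − 50) / (22057.0 + 6790 − 2 × 50) = 6790 × 22007.0 / 28747.0 ≈ 5198.0 mm ≈ 5.20 m.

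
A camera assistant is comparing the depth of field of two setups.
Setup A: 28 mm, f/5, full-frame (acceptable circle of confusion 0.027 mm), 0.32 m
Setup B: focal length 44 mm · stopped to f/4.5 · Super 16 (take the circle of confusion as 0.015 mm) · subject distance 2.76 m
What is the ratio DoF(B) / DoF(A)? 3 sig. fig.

Setup A: H = 28²/(5×0.027) + 28 ≈ 5835.4 mm; DoF = Df − Dn = 336.942 − 304.680 ≈ 32.262 mm.
Setup B: H = 44²/(4.5×0.015) + 44 ≈ 28725.5 mm; DoF = Df − Dn = 3048.70 − 2521.25 ≈ 527.45 mm.
Ratio = 527.45 / 32.262 ≈ 16.3.

16.3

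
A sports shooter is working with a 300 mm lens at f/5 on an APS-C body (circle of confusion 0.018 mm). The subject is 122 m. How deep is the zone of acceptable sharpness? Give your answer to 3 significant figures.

Hyperfocal distance H = f²/(N·c) + f = 300²/(5 × 0.018) + 300 = 90000/0.09 + 300 ≈ 1000300.0 mm ≈ 1000 m.
Near limit Dn = s·(H − f)/(H + s − 2f) = 122000 × (1000300.0 − 300) / (1000300.0 + 122000 − 2 × 300) = 122000 × 1000000.0 / 1121700.0 ≈ 108763 mm.
Far limit Df = s·(H − f)/(H − s) = 122000 × (1000300.0 − 300) / (1000300.0 − 122000) = 122000 × 1000000.0 / 878300.0 ≈ 138905 mm.
Depth of field = Df − Dn = 138905 − 108763 ≈ 30142 mm ≈ 30.1 m.

30.1 m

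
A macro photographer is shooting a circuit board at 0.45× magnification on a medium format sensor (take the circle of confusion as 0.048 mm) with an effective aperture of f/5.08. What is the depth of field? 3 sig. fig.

At magnification m, DoF ≈ 2·N_eff·c/m² = 2 × 5.08 × 0.048 / 0.45² = 0.4877 / 0.2025 ≈ 2.41 mm.

2.41 mm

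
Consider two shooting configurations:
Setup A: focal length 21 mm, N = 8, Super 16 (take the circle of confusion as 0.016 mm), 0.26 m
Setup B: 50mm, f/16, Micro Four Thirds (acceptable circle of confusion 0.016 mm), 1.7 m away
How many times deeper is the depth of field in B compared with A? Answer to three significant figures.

16.3

Setup A: H = 21²/(8×0.016) + 21 ≈ 3466.3 mm; DoF = Df − Dn = 279.381 − 243.134 ≈ 36.247 mm.
Setup B: H = 50²/(16×0.016) + 50 ≈ 9815.6 mm; DoF = Df − Dn = 2045.63 − 1454.28 ≈ 591.35 mm.
Ratio = 591.35 / 36.247 ≈ 16.3.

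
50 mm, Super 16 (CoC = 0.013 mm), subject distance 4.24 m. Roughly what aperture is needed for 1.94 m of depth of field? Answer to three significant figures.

Write h = H − f = f²/(N·c). The thin-lens limits are Dn = s·h/(h + (s−f)) and Df = s·h/(h − (s−f)), so DoF = Df − Dn = 2·s·(s−f)·h / (h² − (s−f)²).
That is a quadratic in h: DoF·h² − 2·s·(s−f)·h − DoF·(s−f)² = 0 ⇒ h = (s−f)·(s + √(s² + DoF²)) / DoF = 4190 × (4240 + √(4240² + 1940²)) / 1940 = 4190 × (4240 + 4662.75) / 1940 ≈ 19228 mm.
Then N = f²/(c·h) = 50² / (0.013 × 19228) = 2500 / 249.97 ≈ 10.

f/10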